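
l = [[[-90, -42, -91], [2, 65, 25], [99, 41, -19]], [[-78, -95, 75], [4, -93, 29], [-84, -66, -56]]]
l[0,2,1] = 41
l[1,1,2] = 29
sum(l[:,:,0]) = -147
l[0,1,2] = 25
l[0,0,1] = -42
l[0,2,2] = -19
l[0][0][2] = -91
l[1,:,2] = [75, 29, -56]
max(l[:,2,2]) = -19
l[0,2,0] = 99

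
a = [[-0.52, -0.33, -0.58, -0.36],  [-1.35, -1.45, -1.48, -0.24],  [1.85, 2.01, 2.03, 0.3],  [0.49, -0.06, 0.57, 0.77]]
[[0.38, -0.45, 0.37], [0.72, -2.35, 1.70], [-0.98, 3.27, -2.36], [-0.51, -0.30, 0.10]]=a@ [[0.06, 1.22, -0.35], [-0.77, -0.67, -0.63], [0.38, 1.51, -0.3], [-1.04, -2.34, 0.53]]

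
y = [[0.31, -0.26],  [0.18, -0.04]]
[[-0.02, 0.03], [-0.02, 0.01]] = y@[[-0.09, 0.01], [-0.02, -0.1]]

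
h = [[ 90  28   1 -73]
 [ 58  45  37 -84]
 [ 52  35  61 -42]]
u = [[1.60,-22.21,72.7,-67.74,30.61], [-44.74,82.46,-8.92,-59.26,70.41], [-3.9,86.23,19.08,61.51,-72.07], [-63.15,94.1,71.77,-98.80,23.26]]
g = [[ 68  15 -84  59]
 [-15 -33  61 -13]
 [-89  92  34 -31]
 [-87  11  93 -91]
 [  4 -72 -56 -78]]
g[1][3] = -13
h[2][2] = 61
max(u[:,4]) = 70.41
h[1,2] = 37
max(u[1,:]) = 82.46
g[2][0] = -89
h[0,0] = 90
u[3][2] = 71.77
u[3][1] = 94.1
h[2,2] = 61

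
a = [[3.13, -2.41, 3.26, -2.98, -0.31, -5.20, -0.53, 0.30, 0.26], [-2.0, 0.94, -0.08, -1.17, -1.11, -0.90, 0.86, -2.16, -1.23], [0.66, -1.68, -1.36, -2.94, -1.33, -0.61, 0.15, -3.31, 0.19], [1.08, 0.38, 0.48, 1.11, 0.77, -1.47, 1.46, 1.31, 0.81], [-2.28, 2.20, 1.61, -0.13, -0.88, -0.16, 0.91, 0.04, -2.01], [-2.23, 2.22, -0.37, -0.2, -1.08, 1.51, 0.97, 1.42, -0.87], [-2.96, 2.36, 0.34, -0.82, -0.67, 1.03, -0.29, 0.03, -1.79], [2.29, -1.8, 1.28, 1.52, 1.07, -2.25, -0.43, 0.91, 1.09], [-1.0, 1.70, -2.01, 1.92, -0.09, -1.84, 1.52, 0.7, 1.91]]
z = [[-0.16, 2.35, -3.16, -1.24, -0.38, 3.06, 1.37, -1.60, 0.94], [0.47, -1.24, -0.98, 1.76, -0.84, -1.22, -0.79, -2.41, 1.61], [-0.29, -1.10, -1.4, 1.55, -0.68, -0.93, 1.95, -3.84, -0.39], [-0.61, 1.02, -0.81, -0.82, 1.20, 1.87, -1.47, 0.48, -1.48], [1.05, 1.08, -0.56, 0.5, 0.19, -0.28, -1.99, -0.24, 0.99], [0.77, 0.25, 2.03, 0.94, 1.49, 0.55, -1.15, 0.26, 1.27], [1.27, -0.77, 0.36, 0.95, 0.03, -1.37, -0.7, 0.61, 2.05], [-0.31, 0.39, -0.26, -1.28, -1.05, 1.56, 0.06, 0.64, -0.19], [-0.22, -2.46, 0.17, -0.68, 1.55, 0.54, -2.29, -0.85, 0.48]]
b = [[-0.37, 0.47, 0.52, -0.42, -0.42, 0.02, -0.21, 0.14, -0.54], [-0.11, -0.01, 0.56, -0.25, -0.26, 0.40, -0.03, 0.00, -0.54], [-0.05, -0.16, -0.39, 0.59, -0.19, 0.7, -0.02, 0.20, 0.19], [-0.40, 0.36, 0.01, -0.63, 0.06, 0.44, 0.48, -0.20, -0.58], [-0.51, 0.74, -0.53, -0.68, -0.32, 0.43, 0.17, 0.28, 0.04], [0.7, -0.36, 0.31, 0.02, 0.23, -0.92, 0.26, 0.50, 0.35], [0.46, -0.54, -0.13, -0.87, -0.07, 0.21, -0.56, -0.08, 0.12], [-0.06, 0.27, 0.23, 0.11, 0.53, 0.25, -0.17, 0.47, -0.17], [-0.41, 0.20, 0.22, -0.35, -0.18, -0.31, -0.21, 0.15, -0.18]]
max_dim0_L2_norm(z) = 5.0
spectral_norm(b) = 2.19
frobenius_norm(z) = 11.73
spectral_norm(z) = 6.83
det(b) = -0.03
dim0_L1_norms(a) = [17.63, 15.69, 10.79, 12.79, 7.31, 14.97, 7.12, 10.18, 10.16]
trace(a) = 6.98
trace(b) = -2.91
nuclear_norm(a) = 31.92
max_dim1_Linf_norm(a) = 5.2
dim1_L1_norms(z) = [14.26, 11.32, 12.13, 9.76, 6.88, 8.71, 8.11, 5.74, 9.24]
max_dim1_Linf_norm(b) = 0.92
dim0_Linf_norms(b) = [0.7, 0.74, 0.56, 0.87, 0.53, 0.92, 0.56, 0.5, 0.58]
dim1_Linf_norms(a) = [5.2, 2.16, 3.31, 1.47, 2.28, 2.23, 2.96, 2.29, 2.01]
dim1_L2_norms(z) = [5.65, 4.13, 5.07, 3.5, 2.82, 3.34, 3.19, 2.44, 3.93]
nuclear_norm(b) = 8.71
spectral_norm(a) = 10.21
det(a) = -30.85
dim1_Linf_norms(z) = [3.16, 2.41, 3.84, 1.87, 1.99, 2.03, 2.05, 1.56, 2.46]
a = z @ b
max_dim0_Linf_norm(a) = 5.2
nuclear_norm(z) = 28.49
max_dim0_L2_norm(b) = 1.53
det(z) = 940.30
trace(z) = -2.46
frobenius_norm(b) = 3.45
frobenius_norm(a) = 14.58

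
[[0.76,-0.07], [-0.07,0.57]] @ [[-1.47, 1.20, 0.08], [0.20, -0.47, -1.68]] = [[-1.13, 0.94, 0.18], [0.22, -0.35, -0.96]]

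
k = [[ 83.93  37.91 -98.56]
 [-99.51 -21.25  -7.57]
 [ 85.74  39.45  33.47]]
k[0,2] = -98.56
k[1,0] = -99.51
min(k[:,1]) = -21.25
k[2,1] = 39.45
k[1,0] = -99.51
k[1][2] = -7.57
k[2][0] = 85.74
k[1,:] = [-99.51, -21.25, -7.57]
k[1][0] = -99.51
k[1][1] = -21.25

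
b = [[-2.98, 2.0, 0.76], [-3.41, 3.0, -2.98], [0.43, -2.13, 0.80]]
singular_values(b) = [6.41, 2.37, 1.26]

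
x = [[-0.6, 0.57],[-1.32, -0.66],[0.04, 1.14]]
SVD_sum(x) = [[-0.03,-0.03], [-1.01,-0.98], [0.59,0.57]] + [[-0.57, 0.6], [-0.31, 0.32], [-0.55, 0.57]]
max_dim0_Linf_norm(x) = 1.32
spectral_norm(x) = 1.63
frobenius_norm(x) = 2.04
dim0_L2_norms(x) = [1.45, 1.44]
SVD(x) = [[-0.02, 0.67], [-0.86, 0.36], [0.5, 0.65]] @ diag([1.6301131714673684, 1.2275304673239673]) @ [[0.72, 0.69], [-0.69, 0.72]]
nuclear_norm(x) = 2.86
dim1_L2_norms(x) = [0.83, 1.48, 1.14]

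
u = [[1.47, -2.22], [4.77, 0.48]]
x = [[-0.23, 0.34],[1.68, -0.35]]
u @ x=[[-4.07, 1.28], [-0.29, 1.45]]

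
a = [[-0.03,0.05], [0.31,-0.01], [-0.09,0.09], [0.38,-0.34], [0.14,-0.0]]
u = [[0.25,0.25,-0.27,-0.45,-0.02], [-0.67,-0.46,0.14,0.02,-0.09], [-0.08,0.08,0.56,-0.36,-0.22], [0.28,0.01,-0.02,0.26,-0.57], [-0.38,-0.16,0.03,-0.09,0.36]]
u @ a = [[-0.08, 0.14], [-0.14, -0.02], [-0.19, 0.17], [0.02, -0.08], [-0.02, 0.02]]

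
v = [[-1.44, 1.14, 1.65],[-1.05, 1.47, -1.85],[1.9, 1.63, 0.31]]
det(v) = -16.07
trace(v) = 0.34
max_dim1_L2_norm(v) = 2.59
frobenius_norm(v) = 4.38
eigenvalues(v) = [(-2.55+0j), (1.44+2.06j), (1.44-2.06j)]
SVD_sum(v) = [[-0.89, 0.26, -0.36], [-1.78, 0.52, -0.71], [1.24, -0.36, 0.50]] + [[-0.48, -0.64, 0.72], [0.73, 0.98, -1.11], [0.71, 0.94, -1.08]] + [[-0.07, 1.51, 1.28], [0.0, -0.03, -0.02], [-0.05, 1.05, 0.89]]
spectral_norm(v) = 2.62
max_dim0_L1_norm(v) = 4.39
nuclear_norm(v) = 7.57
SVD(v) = [[-0.38, 0.42, 0.82], [-0.76, -0.65, -0.02], [0.53, -0.63, 0.57]] @ diag([2.621833182995527, 2.5360097931956904, 2.416452997548076]) @ [[0.90, -0.26, 0.36], [-0.44, -0.59, 0.67], [-0.04, 0.76, 0.65]]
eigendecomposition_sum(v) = [[-1.83+0.00j, (0.07-0j), 1.10+0.00j], [(0.07-0j), -0.00+0.00j, -0.04-0.00j], [(1.18-0j), (-0.05+0j), -0.71-0.00j]] + [[(0.2+0.29j), (0.53-0.33j), (0.27+0.47j)], [-0.56+0.43j, (0.74+1.02j), (-0.91+0.61j)], [0.36+0.46j, 0.84-0.62j, (0.51+0.75j)]] + [[(0.2-0.29j), (0.53+0.33j), (0.27-0.47j)], [-0.56-0.43j, 0.74-1.02j, -0.91-0.61j], [0.36-0.46j, (0.84+0.62j), (0.51-0.75j)]]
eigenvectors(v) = [[0.84+0.00j, (0.03-0.36j), (0.03+0.36j)],[(-0.03+0j), (0.72+0j), 0.72-0.00j],[(-0.54+0j), -0.00-0.60j, -0.00+0.60j]]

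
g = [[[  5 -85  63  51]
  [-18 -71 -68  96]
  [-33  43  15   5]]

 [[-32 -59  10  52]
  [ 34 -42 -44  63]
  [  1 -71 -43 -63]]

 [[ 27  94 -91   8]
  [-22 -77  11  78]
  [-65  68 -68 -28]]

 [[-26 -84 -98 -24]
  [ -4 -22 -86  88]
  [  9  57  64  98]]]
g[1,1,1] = -42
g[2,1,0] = -22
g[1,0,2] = 10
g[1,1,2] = -44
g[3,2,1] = 57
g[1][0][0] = -32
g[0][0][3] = 51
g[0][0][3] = 51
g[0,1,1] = -71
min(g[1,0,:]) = -59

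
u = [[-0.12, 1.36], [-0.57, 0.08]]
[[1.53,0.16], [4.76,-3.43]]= u @ [[-8.30, 6.11], [0.39, 0.66]]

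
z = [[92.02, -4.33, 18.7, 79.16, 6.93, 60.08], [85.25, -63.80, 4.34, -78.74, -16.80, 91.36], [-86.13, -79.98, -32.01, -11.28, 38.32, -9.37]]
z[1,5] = 91.36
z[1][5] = 91.36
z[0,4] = 6.93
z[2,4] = 38.32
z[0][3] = 79.16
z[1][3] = -78.74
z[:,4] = [6.93, -16.8, 38.32]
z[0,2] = 18.7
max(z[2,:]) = 38.32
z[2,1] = -79.98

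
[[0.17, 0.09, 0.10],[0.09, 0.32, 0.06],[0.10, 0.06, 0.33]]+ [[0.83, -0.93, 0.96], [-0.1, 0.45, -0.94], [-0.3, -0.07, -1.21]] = [[1.0,-0.84,1.06], [-0.01,0.77,-0.88], [-0.2,-0.01,-0.88]]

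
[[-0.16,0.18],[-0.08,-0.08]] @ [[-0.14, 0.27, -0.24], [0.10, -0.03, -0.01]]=[[0.04, -0.05, 0.04], [0.0, -0.02, 0.02]]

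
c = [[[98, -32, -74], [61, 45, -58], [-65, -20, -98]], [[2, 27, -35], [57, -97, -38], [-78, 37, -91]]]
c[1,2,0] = -78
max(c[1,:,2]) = -35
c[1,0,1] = 27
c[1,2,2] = -91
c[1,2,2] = -91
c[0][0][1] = -32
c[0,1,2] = -58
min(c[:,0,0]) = 2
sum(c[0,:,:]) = -143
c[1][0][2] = -35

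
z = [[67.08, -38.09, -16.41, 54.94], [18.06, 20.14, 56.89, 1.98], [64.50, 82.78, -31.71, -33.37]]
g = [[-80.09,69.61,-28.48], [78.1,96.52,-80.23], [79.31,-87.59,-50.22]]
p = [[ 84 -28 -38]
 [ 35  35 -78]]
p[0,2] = -38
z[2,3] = -33.37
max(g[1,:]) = 96.52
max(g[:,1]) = 96.52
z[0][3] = 54.94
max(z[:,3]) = 54.94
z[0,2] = -16.41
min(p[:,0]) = 35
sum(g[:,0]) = 77.32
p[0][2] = -38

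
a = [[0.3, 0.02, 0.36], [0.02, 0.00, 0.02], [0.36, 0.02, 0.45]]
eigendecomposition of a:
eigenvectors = [[-0.63, -0.73, 0.25], [-0.04, -0.30, -0.95], [-0.78, 0.61, -0.16]]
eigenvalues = [0.74, 0.01, -0.0]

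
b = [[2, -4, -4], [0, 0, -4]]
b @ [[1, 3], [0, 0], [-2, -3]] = [[10, 18], [8, 12]]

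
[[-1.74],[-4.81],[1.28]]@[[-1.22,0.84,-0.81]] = [[2.12,-1.46,1.41], [5.87,-4.04,3.9], [-1.56,1.08,-1.04]]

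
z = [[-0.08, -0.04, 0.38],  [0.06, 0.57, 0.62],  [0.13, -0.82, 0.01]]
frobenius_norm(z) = 1.25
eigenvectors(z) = [[-0.97+0.00j, -0.21+0.28j, -0.21-0.28j], [(-0.11+0j), (0.24+0.59j), 0.24-0.59j], [(0.22+0j), -0.69+0.00j, (-0.69-0j)]]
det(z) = -0.09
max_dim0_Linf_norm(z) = 0.82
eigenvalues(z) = [(-0.17+0j), (0.34+0.65j), (0.34-0.65j)]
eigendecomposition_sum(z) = [[(-0.16+0j), (0.08-0j), 0.08-0.00j], [(-0.02+0j), (0.01-0j), 0.01-0.00j], [0.04-0.00j, -0.02+0.00j, -0.02+0.00j]] + [[(0.04+0j), -0.06+0.21j, (0.15+0.11j)], [(0.04-0.06j), 0.28+0.29j, 0.31-0.14j], [(0.05+0.06j), -0.40+0.17j, 0.01+0.36j]] + [[0.04-0.00j,(-0.06-0.21j),(0.15-0.11j)], [0.04+0.06j,(0.28-0.29j),0.31+0.14j], [(0.05-0.06j),-0.40-0.17j,(0.01-0.36j)]]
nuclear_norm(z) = 1.82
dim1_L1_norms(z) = [0.5, 1.25, 0.96]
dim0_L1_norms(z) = [0.27, 1.43, 1.01]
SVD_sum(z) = [[-0.01, 0.13, 0.06],[-0.04, 0.7, 0.36],[0.04, -0.65, -0.33]] + [[0.04, -0.15, 0.31],  [0.03, -0.13, 0.27],  [0.04, -0.18, 0.35]] + [[-0.11, -0.01, 0.01],[0.07, 0.01, -0.01],[0.05, 0.00, -0.0]]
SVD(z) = [[0.13, -0.57, -0.81], [0.73, -0.50, 0.47], [-0.68, -0.65, 0.35]] @ diag([1.0825642903690507, 0.6026798241576603, 0.13975545345726414]) @ [[-0.05,0.89,0.46], [-0.11,0.45,-0.89], [0.99,0.10,-0.08]]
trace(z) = 0.50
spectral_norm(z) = 1.08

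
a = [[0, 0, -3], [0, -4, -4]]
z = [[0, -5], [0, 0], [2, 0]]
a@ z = [[-6, 0], [-8, 0]]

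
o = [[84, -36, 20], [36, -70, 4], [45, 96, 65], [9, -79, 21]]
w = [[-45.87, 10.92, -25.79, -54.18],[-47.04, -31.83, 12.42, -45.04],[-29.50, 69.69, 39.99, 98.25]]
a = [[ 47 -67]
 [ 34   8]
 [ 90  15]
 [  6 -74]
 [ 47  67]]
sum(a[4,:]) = 114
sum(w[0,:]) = -114.91999999999999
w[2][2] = 39.99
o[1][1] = -70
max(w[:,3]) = 98.25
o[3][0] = 9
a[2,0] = 90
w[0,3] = -54.18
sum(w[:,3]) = -0.9699999999999989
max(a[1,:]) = 34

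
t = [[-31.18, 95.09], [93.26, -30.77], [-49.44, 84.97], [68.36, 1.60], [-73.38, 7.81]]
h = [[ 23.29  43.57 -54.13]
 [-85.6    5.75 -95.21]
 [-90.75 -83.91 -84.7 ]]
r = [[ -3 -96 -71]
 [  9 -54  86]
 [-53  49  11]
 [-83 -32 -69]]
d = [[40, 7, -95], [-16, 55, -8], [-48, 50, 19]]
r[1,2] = 86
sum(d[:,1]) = 112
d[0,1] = 7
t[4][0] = -73.38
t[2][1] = 84.97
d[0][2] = -95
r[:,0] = [-3, 9, -53, -83]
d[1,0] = -16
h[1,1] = 5.75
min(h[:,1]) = -83.91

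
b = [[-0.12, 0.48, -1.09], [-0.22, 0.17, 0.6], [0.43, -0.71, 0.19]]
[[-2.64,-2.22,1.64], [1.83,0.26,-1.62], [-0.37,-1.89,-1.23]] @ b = [[1.51, -2.81, 1.86], [-0.97, 2.07, -2.15], [-0.07, 0.37, -0.96]]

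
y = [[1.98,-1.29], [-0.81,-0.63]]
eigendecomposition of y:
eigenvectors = [[0.96, 0.40], [-0.26, 0.92]]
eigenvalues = [2.33, -0.98]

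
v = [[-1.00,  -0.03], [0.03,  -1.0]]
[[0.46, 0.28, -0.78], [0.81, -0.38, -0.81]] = v@[[-0.44, -0.29, 0.76], [-0.82, 0.37, 0.83]]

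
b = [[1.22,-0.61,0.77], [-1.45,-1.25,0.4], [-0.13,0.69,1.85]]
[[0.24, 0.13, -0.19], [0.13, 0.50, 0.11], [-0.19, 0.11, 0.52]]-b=[[-0.98, 0.74, -0.96],[1.58, 1.75, -0.29],[-0.06, -0.58, -1.33]]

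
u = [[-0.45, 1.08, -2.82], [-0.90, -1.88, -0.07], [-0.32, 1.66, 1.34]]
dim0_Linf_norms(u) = [0.9, 1.88, 2.82]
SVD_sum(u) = [[-0.24, 0.73, -2.92], [0.03, -0.08, 0.30], [0.07, -0.21, 0.84]] + [[0.05, 0.32, 0.08], [-0.27, -1.88, -0.45], [0.25, 1.8, 0.43]] + [[-0.25, 0.03, 0.03],[-0.66, 0.08, 0.07],[-0.64, 0.07, 0.07]]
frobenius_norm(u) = 4.28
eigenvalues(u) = [(-1.51+1.34j), (-1.51-1.34j), (2.04+0j)]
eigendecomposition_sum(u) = [[-0.43+0.74j, 0.82+1.34j, -0.62+0.47j], [-0.41-0.40j, (-1+0.31j), -0.20-0.48j], [(0.03+0.33j), (0.56+0.24j), -0.09+0.29j]] + [[-0.43-0.74j, (0.82-1.34j), (-0.62-0.47j)],  [-0.41+0.40j, (-1-0.31j), -0.20+0.48j],  [(0.03-0.33j), (0.56-0.24j), (-0.09-0.29j)]] + [[0.40+0.00j, (-0.56+0j), (-1.57+0j)], [-0.09-0.00j, (0.12-0j), (0.33-0j)], [-0.39-0.00j, (0.54-0j), (1.52-0j)]]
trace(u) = -0.99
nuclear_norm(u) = 6.85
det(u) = 8.32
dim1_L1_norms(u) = [4.35, 2.85, 3.32]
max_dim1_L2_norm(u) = 3.05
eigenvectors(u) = [[0.79+0.00j, 0.79-0.00j, -0.71+0.00j], [(-0.13+0.51j), -0.13-0.51j, (0.15+0j)], [(0.25-0.18j), 0.25+0.18j, 0.69+0.00j]]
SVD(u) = [[0.96, 0.12, -0.27], [-0.10, -0.72, -0.69], [-0.28, 0.69, -0.67]] @ diag([3.162195606216126, 2.7181403193517393, 0.9676942452768059]) @ [[-0.08,0.24,-0.97],  [0.14,0.96,0.23],  [0.99,-0.11,-0.11]]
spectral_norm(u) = 3.16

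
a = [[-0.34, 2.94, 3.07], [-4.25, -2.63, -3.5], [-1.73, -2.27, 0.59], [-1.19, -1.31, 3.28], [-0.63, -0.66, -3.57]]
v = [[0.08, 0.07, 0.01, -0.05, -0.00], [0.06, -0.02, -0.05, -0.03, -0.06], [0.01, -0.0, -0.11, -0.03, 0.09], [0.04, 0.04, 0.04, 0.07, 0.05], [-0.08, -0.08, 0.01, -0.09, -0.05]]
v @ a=[[-0.28, 0.09, -0.16], [0.22, 0.42, 0.34], [0.17, 0.26, -0.45], [-0.37, -0.20, 0.06], [0.49, 0.1, -0.08]]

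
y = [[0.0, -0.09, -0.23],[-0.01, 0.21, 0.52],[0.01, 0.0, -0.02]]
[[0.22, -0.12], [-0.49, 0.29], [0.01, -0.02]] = y @ [[-0.57, -1.44],[-0.99, 0.53],[-0.55, 0.32]]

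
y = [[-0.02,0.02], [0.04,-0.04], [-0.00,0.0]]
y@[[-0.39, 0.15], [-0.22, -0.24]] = [[0.00, -0.01], [-0.01, 0.02], [0.00, 0.00]]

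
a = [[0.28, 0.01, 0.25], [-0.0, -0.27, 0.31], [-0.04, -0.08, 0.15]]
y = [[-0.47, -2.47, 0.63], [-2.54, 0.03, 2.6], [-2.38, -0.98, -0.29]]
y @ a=[[-0.16, 0.61, -0.79],[-0.82, -0.24, -0.24],[-0.65, 0.26, -0.94]]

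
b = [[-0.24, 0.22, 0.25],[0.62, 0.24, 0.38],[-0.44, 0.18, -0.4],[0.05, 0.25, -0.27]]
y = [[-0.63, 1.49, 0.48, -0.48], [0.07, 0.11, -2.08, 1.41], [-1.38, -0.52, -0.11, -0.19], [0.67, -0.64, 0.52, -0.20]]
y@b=[[0.84, 0.19, 0.35], [1.04, 0.02, 0.51], [0.05, -0.50, -0.45], [-0.8, 0.04, -0.23]]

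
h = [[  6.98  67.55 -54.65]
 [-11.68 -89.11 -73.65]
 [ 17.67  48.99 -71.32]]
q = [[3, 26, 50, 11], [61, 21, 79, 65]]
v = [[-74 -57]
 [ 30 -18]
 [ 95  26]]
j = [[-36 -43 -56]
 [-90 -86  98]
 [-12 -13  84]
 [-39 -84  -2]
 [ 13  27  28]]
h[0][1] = 67.55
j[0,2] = -56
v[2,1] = 26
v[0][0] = -74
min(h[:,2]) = -73.65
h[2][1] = 48.99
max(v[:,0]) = 95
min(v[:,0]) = -74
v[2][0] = 95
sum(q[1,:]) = 226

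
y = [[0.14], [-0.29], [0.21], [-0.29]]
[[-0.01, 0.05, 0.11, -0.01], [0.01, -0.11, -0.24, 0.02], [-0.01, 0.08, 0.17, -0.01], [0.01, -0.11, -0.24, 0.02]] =y @ [[-0.04, 0.37, 0.82, -0.06]]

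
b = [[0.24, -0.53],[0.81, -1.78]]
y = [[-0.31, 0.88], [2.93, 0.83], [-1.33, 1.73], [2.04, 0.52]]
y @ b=[[0.64, -1.40], [1.38, -3.03], [1.08, -2.37], [0.91, -2.01]]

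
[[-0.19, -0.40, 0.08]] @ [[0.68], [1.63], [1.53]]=[[-0.66]]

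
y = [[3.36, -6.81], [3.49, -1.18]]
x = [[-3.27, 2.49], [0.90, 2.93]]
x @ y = [[-2.30, 19.33], [13.25, -9.59]]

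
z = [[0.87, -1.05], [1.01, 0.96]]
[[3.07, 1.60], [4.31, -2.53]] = z@[[3.94, -0.59],  [0.34, -2.01]]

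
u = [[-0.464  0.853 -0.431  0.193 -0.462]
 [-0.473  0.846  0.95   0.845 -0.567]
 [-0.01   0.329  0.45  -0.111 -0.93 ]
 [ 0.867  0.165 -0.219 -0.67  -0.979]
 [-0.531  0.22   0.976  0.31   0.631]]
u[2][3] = -0.111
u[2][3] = -0.111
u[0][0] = -0.464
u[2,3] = -0.111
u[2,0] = -0.01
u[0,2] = -0.431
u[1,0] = -0.473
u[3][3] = -0.67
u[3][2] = -0.219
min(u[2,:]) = -0.93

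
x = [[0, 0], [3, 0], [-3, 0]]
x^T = [[0, 3, -3], [0, 0, 0]]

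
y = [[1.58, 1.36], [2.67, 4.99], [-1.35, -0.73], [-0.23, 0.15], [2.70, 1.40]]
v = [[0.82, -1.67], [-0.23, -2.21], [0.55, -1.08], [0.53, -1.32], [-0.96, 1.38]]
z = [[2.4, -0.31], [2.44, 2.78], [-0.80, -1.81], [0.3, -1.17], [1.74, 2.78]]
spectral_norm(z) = 5.48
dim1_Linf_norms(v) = [1.67, 2.21, 1.08, 1.32, 1.38]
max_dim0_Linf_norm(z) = 2.78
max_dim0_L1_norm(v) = 7.66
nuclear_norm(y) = 8.48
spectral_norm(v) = 3.68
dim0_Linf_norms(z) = [2.44, 2.78]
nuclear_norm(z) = 7.85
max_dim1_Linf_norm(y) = 4.99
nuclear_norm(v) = 4.76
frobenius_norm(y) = 6.93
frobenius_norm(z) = 5.97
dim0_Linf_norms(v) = [0.96, 2.21]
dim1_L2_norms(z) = [2.42, 3.7, 1.98, 1.21, 3.28]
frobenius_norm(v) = 3.84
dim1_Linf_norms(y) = [1.58, 4.99, 1.35, 0.23, 2.7]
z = v + y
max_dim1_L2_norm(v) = 2.22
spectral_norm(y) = 6.70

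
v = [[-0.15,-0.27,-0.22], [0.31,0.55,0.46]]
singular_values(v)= [0.87, 0.0]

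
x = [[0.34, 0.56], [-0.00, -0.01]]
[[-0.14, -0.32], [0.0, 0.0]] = x @ [[-0.08, -0.33],  [-0.21, -0.37]]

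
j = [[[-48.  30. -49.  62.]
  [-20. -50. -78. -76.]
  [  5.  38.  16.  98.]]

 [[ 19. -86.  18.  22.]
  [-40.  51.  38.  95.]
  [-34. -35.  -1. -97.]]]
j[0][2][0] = 5.0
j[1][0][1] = -86.0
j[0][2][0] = 5.0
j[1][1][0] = -40.0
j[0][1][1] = -50.0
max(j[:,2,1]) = 38.0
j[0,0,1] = 30.0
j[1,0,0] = 19.0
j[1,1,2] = 38.0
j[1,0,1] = -86.0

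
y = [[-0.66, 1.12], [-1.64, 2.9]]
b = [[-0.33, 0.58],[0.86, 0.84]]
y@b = [[1.18, 0.56], [3.04, 1.48]]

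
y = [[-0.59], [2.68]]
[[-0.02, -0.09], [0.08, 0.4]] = y @ [[0.03, 0.15]]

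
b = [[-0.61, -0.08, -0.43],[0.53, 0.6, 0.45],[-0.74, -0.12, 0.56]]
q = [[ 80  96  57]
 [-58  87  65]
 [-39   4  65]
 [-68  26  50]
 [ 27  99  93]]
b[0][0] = -0.607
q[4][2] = 93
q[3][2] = 50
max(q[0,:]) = 96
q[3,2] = 50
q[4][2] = 93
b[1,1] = 0.596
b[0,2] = -0.429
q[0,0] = 80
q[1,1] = 87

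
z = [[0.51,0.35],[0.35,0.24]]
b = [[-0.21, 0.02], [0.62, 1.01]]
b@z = [[-0.1,-0.07], [0.67,0.46]]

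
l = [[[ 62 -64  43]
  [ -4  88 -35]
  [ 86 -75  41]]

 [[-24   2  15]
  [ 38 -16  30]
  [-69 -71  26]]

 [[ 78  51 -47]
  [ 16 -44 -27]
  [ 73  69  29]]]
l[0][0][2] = 43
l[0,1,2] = -35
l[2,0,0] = 78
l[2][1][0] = 16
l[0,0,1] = -64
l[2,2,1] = 69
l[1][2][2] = 26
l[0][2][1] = -75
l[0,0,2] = 43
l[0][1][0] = -4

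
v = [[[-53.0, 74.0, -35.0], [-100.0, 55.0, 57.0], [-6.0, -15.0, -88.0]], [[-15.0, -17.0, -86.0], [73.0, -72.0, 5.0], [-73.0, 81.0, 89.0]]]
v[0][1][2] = 57.0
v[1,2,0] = -73.0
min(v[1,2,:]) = -73.0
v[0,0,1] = 74.0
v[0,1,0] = -100.0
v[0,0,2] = -35.0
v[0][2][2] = -88.0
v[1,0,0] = -15.0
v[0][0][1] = 74.0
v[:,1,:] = [[-100.0, 55.0, 57.0], [73.0, -72.0, 5.0]]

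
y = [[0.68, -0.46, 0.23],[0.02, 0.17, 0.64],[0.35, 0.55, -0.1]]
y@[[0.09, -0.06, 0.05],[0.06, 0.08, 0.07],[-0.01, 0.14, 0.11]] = [[0.03,-0.05,0.03], [0.01,0.1,0.08], [0.07,0.01,0.05]]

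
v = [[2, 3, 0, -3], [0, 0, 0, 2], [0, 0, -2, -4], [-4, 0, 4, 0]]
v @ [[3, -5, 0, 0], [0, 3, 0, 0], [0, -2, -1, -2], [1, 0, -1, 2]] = [[3, -1, 3, -6], [2, 0, -2, 4], [-4, 4, 6, -4], [-12, 12, -4, -8]]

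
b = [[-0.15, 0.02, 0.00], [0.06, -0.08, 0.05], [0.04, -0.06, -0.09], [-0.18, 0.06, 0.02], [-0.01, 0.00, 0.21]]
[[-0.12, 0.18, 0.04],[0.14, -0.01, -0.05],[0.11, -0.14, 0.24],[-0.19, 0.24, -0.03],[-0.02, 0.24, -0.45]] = b @ [[0.6, -1.21, -0.43],[-1.32, -0.05, -1.05],[-0.06, 1.09, -2.15]]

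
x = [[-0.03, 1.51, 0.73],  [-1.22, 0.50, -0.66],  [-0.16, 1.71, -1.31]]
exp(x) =[[-0.04, 1.47, -0.15],  [-0.86, 0.05, -0.49],  [-0.65, 0.53, -0.07]]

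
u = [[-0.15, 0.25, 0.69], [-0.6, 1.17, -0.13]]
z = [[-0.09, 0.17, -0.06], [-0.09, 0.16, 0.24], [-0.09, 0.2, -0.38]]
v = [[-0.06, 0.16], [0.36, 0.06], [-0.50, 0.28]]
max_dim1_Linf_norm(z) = 0.38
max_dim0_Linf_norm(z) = 0.38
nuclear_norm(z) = 0.79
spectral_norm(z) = 0.48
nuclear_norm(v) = 0.90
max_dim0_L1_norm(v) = 0.92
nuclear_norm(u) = 2.05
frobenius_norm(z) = 0.57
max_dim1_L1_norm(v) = 0.78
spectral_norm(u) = 1.35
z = v @ u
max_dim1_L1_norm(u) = 1.9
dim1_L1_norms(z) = [0.32, 0.49, 0.67]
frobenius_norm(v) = 0.70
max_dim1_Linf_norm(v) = 0.5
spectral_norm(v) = 0.66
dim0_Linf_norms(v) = [0.5, 0.28]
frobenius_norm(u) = 1.52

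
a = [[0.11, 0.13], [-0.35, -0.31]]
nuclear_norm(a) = 0.52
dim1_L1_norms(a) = [0.24, 0.66]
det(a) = 0.01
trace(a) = -0.20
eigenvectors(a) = [[-0.51-0.09j,  -0.51+0.09j], [(0.85+0j),  0.85-0.00j]]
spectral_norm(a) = 0.50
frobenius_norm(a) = 0.50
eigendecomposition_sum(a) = [[0.05+0.30j, 0.06+0.17j], [-0.17-0.47j, -0.15-0.26j]] + [[0.06-0.30j, 0.07-0.17j], [(-0.18+0.47j), (-0.16+0.26j)]]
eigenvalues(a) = [(-0.1+0.04j), (-0.1-0.04j)]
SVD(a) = [[-0.34,0.94], [0.94,0.34]] @ diag([0.497065391822594, 0.022934608177406026]) @ [[-0.74,-0.68], [-0.68,0.74]]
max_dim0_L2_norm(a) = 0.37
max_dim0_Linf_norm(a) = 0.35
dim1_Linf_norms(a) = [0.13, 0.35]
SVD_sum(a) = [[0.12, 0.11], [-0.34, -0.32]] + [[-0.01, 0.02], [-0.01, 0.01]]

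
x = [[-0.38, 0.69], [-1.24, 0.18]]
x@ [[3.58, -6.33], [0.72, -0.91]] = [[-0.86, 1.78], [-4.31, 7.69]]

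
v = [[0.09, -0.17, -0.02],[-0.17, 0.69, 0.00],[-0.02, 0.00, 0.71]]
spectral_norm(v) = 0.74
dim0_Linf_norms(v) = [0.17, 0.69, 0.71]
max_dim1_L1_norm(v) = 0.86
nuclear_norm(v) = 1.49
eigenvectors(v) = [[-0.97, -0.26, 0.02],  [-0.25, 0.95, -0.2],  [-0.03, 0.2, 0.98]]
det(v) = 0.02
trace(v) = 1.49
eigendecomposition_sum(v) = [[0.04, 0.01, 0.0], [0.01, 0.00, 0.0], [0.00, 0.0, 0.0]] + [[0.05, -0.18, -0.04],[-0.18, 0.66, 0.14],[-0.04, 0.14, 0.03]] + [[0.0,-0.00,0.02],[-0.00,0.03,-0.14],[0.02,-0.14,0.68]]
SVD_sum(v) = [[0.05,-0.18,-0.04], [-0.18,0.66,0.14], [-0.04,0.14,0.03]] + [[0.0,-0.0,0.02], [-0.00,0.03,-0.14], [0.02,-0.14,0.68]] + [[0.04, 0.01, 0.00], [0.01, 0.0, 0.00], [0.00, 0.0, 0.0]]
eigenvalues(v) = [0.04, 0.74, 0.71]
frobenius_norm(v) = 1.02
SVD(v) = [[0.26, 0.02, -0.97], [-0.95, -0.20, -0.25], [-0.2, 0.98, -0.03]] @ diag([0.7358460993877174, 0.7095348161414385, 0.04461908447084393]) @ [[0.26,-0.95,-0.2], [0.02,-0.2,0.98], [-0.97,-0.25,-0.03]]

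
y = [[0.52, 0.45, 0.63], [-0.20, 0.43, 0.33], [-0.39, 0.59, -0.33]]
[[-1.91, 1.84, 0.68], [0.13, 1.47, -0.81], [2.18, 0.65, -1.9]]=y@ [[-1.91, -0.28, 1.81], [1.16, 1.91, -1.61], [-2.28, 1.79, 0.73]]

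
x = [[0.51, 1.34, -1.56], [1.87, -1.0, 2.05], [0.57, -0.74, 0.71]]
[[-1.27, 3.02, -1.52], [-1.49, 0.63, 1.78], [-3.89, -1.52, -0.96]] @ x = [[4.13, -3.60, 7.09], [1.43, -3.94, 4.88], [-5.37, -2.98, 2.27]]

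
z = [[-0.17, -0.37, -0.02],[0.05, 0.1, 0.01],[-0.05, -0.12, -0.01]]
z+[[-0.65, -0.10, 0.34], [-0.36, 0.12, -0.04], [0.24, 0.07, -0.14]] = [[-0.82, -0.47, 0.32], [-0.31, 0.22, -0.03], [0.19, -0.05, -0.15]]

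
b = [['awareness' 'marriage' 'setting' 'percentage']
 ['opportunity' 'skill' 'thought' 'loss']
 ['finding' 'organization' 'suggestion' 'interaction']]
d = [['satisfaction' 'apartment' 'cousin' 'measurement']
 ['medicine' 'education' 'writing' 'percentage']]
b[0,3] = 'percentage'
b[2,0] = 'finding'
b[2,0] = 'finding'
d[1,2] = 'writing'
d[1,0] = 'medicine'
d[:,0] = ['satisfaction', 'medicine']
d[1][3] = 'percentage'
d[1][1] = 'education'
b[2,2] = 'suggestion'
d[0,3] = 'measurement'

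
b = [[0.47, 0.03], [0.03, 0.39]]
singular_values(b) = [0.48, 0.38]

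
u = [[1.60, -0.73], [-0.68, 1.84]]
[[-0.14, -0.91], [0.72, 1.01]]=u@[[0.11,  -0.38], [0.43,  0.41]]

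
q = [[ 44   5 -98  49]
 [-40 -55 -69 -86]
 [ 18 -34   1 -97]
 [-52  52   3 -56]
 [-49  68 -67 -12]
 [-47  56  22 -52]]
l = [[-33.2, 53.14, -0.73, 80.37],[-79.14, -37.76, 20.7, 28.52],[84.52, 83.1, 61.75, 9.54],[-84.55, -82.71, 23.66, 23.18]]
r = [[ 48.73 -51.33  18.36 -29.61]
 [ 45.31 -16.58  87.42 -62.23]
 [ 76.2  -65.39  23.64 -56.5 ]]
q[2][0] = 18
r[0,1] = -51.33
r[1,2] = 87.42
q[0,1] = 5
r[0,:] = [48.73, -51.33, 18.36, -29.61]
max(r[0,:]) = 48.73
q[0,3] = 49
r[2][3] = -56.5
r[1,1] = -16.58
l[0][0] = -33.2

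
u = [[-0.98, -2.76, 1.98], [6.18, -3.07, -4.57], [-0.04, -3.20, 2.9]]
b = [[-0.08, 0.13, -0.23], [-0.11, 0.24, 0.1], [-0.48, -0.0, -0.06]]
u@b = [[-0.57, -0.79, -0.17], [2.04, 0.07, -1.45], [-1.04, -0.77, -0.48]]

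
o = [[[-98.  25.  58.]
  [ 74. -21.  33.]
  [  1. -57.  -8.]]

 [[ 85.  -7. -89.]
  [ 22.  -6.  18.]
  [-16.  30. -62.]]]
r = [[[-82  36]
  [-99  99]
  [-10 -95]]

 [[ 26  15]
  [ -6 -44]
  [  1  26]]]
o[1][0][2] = -89.0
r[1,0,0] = 26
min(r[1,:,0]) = -6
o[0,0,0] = -98.0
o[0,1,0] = 74.0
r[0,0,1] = 36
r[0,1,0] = -99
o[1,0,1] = -7.0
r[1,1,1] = -44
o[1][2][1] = 30.0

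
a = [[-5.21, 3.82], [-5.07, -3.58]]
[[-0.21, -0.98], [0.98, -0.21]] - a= [[5.0, -4.80], [6.05, 3.37]]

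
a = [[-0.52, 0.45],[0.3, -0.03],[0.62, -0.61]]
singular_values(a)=[1.13, 0.18]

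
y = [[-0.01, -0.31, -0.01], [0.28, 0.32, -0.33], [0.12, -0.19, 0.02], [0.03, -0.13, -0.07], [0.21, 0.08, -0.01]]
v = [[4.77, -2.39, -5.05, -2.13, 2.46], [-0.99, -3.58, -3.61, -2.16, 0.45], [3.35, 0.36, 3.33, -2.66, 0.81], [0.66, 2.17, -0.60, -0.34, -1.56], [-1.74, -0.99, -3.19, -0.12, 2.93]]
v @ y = [[-0.87,-0.81,0.76], [-1.4,0.16,1.27], [0.56,-1.15,0.09], [0.19,0.52,-0.70], [-0.03,1.08,0.26]]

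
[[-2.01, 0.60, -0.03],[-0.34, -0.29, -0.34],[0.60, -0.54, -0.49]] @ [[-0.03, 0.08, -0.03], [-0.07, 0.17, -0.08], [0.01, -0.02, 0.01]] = [[0.02,-0.06,0.01],  [0.03,-0.07,0.03],  [0.01,-0.03,0.02]]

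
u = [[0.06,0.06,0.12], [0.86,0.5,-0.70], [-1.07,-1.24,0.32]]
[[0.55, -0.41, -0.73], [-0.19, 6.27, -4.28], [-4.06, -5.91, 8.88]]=u @ [[-0.68, 2.08, -4.29], [4.55, 1.62, -3.97], [2.68, -5.24, -1.99]]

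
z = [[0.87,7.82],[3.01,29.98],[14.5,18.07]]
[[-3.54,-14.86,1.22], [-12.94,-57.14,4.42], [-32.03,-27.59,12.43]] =z @ [[-1.91, 0.54, 0.77],  [-0.24, -1.96, 0.07]]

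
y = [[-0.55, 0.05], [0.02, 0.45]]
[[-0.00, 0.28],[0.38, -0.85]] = y@[[0.08, -0.68], [0.84, -1.86]]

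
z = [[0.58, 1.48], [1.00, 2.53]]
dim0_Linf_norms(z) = [1.0, 2.53]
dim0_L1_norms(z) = [1.58, 4.01]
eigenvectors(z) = [[-0.93, -0.50],  [0.37, -0.86]]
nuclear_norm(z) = 3.15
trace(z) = 3.11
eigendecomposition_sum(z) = [[-0.0, 0.00],[0.0, -0.00]] + [[0.58, 1.48], [1.00, 2.53]]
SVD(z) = [[-0.5, -0.86], [-0.86, 0.5]] @ diag([3.1508227510215217, 0.00399895550960929]) @ [[-0.37,-0.93], [0.93,-0.37]]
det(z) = -0.01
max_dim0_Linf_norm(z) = 2.53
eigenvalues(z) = [-0.0, 3.11]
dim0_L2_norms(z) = [1.16, 2.93]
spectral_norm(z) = 3.15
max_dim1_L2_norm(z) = 2.72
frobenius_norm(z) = 3.15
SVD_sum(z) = [[0.58,1.48],[1.00,2.53]] + [[-0.00, 0.0], [0.0, -0.0]]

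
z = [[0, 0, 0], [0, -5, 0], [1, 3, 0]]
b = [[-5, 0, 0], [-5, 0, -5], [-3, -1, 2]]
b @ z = [[0, 0, 0], [-5, -15, 0], [2, 11, 0]]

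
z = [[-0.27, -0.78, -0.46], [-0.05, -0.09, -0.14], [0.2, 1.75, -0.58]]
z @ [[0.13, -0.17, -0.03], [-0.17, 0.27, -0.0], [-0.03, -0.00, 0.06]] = [[0.11, -0.16, -0.02],[0.01, -0.02, -0.01],[-0.25, 0.44, -0.04]]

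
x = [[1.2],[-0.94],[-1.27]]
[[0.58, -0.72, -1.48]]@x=[[3.25]]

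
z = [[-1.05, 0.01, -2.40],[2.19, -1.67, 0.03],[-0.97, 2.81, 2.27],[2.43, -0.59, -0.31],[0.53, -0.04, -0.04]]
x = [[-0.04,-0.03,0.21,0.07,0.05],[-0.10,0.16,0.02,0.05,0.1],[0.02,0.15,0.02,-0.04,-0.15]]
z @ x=[[-0.01, -0.33, -0.27, 0.02, 0.31], [0.08, -0.33, 0.43, 0.07, -0.06], [-0.20, 0.82, -0.1, -0.02, -0.11], [-0.04, -0.21, 0.49, 0.15, 0.11], [-0.02, -0.03, 0.11, 0.04, 0.03]]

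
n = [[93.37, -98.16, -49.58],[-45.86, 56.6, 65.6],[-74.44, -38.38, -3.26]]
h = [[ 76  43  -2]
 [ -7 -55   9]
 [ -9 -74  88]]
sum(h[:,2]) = 95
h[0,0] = 76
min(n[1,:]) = -45.86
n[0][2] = -49.58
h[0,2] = -2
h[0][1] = 43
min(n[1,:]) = -45.86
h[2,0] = -9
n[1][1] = 56.6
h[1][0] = -7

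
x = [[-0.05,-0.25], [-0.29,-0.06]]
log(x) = [[(-1.34+1.54j), (0.19+1.46j)], [0.22+1.69j, -1.33+1.60j]]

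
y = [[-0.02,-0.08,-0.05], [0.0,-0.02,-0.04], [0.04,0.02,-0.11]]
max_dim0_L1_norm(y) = 0.2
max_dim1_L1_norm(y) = 0.17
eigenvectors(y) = [[-0.72+0.00j,  -0.72-0.00j,  (0.88+0j)], [-0.31+0.10j,  -0.31-0.10j,  -0.41+0.00j], [(-0.32+0.52j),  (-0.32-0.52j),  (0.24+0j)]]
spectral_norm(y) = 0.13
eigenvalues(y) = [(-0.08+0.05j), (-0.08-0.05j), 0j]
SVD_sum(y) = [[0.01, -0.01, -0.06], [0.01, -0.01, -0.04], [0.02, -0.02, -0.1]] + [[-0.03, -0.07, 0.01], [-0.01, -0.01, 0.0], [0.02, 0.04, -0.01]] + [[0.0, -0.0, 0.00], [-0.00, 0.00, -0.0], [0.00, -0.0, 0.00]]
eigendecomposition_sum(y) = [[-0.01+0.03j, (-0.04+0.04j), (-0.03-0.06j)], [0.02j, -0.01+0.02j, (-0.02-0.02j)], [0.02+0.02j, 0.01+0.04j, (-0.06-0.01j)]] + [[-0.01-0.03j, -0.04-0.04j, -0.03+0.06j], [-0.02j, -0.01-0.02j, -0.02+0.02j], [(0.02-0.02j), 0.01-0.04j, (-0.06+0.01j)]] + [[0j,  -0.00+0.00j,  -0j], [-0.00-0.00j,  0.00-0.00j,  -0.00+0.00j], [0j,  -0.00+0.00j,  0.00-0.00j]]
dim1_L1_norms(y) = [0.15, 0.06, 0.17]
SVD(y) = [[0.46, -0.84, 0.3], [0.32, -0.15, -0.93], [0.83, 0.53, 0.20]] @ diag([0.13186265394896834, 0.0894796568894042, 0.002373077430071253]) @ [[0.18, -0.20, -0.96], [0.42, 0.90, -0.11], [0.89, -0.39, 0.25]]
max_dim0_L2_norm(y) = 0.13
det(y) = 0.00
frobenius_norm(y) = 0.16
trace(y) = -0.15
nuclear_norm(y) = 0.22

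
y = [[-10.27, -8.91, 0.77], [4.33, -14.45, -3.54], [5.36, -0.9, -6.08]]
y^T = [[-10.27, 4.33, 5.36], [-8.91, -14.45, -0.90], [0.77, -3.54, -6.08]]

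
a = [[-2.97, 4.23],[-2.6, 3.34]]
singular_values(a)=[6.68, 0.16]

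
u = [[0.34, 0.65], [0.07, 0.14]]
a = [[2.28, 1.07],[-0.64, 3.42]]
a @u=[[0.85,1.63], [0.02,0.06]]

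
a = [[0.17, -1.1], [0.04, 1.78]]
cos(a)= [[1.0, 0.82], [-0.03, -0.20]]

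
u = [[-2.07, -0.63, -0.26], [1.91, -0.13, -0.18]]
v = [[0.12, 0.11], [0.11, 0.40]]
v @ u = [[-0.04, -0.09, -0.05],[0.54, -0.12, -0.1]]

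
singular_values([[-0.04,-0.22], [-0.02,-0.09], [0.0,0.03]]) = [0.24, 0.01]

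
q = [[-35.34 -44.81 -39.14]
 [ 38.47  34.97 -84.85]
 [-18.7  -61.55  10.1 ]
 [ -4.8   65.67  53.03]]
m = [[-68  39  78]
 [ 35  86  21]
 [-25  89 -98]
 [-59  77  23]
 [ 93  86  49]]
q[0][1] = -44.81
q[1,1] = 34.97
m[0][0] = -68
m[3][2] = 23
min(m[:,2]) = -98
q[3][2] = 53.03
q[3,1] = 65.67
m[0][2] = 78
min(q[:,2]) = -84.85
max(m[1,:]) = 86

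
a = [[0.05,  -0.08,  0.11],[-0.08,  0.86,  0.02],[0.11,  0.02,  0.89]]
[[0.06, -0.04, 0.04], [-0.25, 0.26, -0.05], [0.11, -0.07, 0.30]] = a @ [[0.82,-0.21,0.03], [-0.21,0.28,-0.06], [0.03,-0.06,0.34]]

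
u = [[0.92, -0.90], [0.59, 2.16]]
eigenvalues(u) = [(1.54+0.38j), (1.54-0.38j)]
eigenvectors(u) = [[0.78+0.00j,(0.78-0j)],[(-0.54-0.33j),-0.54+0.33j]]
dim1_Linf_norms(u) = [0.92, 2.16]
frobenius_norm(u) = 2.58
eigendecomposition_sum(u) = [[(0.46+1.44j), (-0.45+1.81j)], [0.30-1.19j, 1.08-1.06j]] + [[(0.46-1.44j), (-0.45-1.81j)],[0.29+1.19j, 1.08+1.06j]]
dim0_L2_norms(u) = [1.09, 2.34]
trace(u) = 3.08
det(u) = 2.52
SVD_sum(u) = [[-0.08, -0.8], [0.23, 2.2]] + [[1.00, -0.10], [0.36, -0.04]]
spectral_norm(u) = 2.35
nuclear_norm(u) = 3.42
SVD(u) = [[-0.34,  0.94],  [0.94,  0.34]] @ diag([2.349819516749184, 1.071656772807709]) @ [[0.10, 0.99], [0.99, -0.10]]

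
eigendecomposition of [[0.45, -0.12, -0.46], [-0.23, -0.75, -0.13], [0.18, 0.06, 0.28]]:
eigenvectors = [[0.07+0.00j, (0.83+0j), 0.83-0.00j], [(0.99+0j), -0.17+0.10j, (-0.17-0.1j)], [(-0.07+0j), 0.19-0.48j, (0.19+0.48j)]]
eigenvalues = [(-0.76+0j), (0.37+0.25j), (0.37-0.25j)]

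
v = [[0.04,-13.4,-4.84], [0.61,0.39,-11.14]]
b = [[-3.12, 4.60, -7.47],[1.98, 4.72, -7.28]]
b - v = [[-3.16, 18.00, -2.63], [1.37, 4.33, 3.86]]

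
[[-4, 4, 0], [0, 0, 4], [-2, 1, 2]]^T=[[-4, 0, -2], [4, 0, 1], [0, 4, 2]]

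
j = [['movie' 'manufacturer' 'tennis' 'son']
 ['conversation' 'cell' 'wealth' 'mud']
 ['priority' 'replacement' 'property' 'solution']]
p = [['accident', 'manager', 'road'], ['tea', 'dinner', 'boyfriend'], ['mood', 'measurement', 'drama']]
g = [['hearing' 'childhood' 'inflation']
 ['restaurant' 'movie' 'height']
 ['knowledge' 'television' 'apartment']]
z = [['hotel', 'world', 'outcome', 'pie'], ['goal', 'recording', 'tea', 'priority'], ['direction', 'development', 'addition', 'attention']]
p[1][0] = 'tea'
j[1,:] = ['conversation', 'cell', 'wealth', 'mud']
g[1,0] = 'restaurant'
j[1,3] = 'mud'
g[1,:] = ['restaurant', 'movie', 'height']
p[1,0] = 'tea'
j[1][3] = 'mud'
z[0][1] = 'world'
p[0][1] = 'manager'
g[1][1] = 'movie'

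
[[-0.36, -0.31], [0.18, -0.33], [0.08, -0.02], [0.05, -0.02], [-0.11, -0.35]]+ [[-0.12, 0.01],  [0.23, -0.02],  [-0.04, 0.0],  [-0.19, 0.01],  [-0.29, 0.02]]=[[-0.48,-0.3],[0.41,-0.35],[0.04,-0.02],[-0.14,-0.01],[-0.4,-0.33]]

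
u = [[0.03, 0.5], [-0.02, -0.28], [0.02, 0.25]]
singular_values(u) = [0.63, 0.0]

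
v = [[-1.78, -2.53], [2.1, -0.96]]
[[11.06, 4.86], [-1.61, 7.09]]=v @ [[-2.09, 1.89], [-2.9, -3.25]]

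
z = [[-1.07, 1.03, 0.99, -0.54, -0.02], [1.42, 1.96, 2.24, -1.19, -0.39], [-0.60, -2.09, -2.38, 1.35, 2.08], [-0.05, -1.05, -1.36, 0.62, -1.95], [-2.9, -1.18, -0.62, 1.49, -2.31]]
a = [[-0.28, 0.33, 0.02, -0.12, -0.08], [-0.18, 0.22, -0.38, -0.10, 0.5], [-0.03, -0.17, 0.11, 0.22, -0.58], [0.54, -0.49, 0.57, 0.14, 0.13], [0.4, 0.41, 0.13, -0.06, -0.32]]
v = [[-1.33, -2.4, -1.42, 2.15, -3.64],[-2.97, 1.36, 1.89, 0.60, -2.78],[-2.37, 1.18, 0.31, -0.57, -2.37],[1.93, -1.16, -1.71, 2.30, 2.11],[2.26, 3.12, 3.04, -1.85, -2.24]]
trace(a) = -0.13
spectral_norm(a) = 1.15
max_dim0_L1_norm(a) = 1.62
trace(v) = 0.40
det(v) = -245.85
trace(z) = -3.18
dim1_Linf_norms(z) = [1.07, 2.24, 2.38, 1.95, 2.9]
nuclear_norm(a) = 2.93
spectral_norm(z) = 5.95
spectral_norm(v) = 7.59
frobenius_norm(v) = 10.63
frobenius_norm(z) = 7.57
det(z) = 2.65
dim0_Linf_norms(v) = [2.97, 3.12, 3.04, 2.3, 3.64]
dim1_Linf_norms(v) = [3.64, 2.97, 2.37, 2.3, 3.12]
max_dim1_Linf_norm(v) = 3.64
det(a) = -0.01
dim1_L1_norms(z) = [3.65, 7.2, 8.5, 5.03, 8.5]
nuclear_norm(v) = 19.89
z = a @ v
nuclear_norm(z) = 12.87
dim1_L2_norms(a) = [0.46, 0.7, 0.65, 0.95, 0.67]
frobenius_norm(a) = 1.57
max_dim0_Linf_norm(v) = 3.64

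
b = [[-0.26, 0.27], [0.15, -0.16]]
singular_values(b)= [0.43, 0.0]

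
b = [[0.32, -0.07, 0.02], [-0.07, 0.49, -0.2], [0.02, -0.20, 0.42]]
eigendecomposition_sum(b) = [[0.02,-0.10,0.08], [-0.10,0.39,-0.32], [0.08,-0.32,0.26]] + [[0.26,-0.03,-0.12], [-0.03,0.0,0.02], [-0.12,0.02,0.06]] + [[0.04, 0.06, 0.06], [0.06, 0.10, 0.10], [0.06, 0.1, 0.11]]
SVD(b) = [[-0.19, -0.90, 0.39], [0.76, 0.12, 0.64], [-0.62, 0.42, 0.66]] @ diag([0.6707097650111506, 0.3199292808948596, 0.23936095409398966]) @ [[-0.19, 0.76, -0.62], [-0.9, 0.12, 0.42], [0.39, 0.64, 0.66]]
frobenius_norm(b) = 0.78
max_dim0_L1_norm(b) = 0.76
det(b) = 0.05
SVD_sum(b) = [[0.02, -0.1, 0.08], [-0.1, 0.39, -0.32], [0.08, -0.32, 0.26]] + [[0.26, -0.03, -0.12], [-0.03, 0.0, 0.02], [-0.12, 0.02, 0.06]] + [[0.04, 0.06, 0.06], [0.06, 0.10, 0.1], [0.06, 0.10, 0.11]]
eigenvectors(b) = [[-0.19, 0.90, 0.39], [0.76, -0.12, 0.64], [-0.62, -0.42, 0.66]]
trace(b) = 1.23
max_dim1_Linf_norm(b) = 0.49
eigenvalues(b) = [0.67, 0.32, 0.24]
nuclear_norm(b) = 1.23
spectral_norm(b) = 0.67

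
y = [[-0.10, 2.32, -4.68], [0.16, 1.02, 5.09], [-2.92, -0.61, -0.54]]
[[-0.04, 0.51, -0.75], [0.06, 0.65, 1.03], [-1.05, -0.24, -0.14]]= y @ [[0.36, -0.00, 0.0], [-0.0, 0.34, 0.06], [0.0, 0.06, 0.19]]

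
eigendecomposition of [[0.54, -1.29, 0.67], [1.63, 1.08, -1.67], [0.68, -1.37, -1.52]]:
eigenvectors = [[0j, 0.72+0.00j, 0.72-0.00j], [-0.45+0.00j, (-0.17-0.56j), (-0.17+0.56j)], [(-0.89+0j), 0.33+0.15j, (0.33-0.15j)]]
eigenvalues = [(-2.22+0j), (1.16+1.13j), (1.16-1.13j)]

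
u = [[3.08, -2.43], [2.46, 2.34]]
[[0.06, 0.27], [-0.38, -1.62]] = u @ [[-0.06, -0.25],[-0.10, -0.43]]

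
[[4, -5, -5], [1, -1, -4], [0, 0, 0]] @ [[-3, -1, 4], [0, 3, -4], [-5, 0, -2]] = [[13, -19, 46], [17, -4, 16], [0, 0, 0]]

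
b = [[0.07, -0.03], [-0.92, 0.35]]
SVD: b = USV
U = [[-0.08,1.0], [1.0,0.08]]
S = [0.99, 0.0]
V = [[-0.93, 0.36], [-0.36, -0.93]]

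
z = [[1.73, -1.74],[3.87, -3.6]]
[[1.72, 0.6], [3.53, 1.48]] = z @ [[-0.12, 0.82], [-1.11, 0.47]]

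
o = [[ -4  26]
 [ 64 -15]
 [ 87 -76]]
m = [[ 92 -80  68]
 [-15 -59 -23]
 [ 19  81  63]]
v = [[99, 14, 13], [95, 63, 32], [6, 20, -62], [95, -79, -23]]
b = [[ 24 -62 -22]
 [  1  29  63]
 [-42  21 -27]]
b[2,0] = -42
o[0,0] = -4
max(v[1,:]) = 95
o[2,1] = -76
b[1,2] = 63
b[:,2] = [-22, 63, -27]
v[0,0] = 99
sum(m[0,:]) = 80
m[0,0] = 92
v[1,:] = [95, 63, 32]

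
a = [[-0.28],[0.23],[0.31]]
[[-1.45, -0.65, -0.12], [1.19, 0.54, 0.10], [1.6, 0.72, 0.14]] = a@[[5.17, 2.33, 0.44]]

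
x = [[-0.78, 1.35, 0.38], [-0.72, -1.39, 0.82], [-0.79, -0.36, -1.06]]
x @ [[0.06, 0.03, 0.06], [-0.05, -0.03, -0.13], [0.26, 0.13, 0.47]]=[[-0.02,-0.01,-0.04], [0.24,0.13,0.52], [-0.31,-0.15,-0.5]]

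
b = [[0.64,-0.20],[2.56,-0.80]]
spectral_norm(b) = 2.76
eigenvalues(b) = [-0.0, -0.16]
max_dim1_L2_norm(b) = 2.68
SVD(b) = [[-0.24, -0.97], [-0.97, 0.24]] @ diag([2.764633791300396, 7.067608223717445e-17]) @ [[-0.95, 0.30],[-0.30, -0.95]]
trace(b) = -0.16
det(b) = 0.00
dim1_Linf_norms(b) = [0.64, 2.56]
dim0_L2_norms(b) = [2.64, 0.82]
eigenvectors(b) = [[0.30, 0.24], [0.95, 0.97]]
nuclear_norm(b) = 2.76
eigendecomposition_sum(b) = [[-0.0, 0.0],  [-0.0, 0.00]] + [[0.64, -0.20], [2.56, -0.8]]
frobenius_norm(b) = 2.76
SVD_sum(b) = [[0.64, -0.20],[2.56, -0.8]] + [[0.0, 0.0], [-0.00, -0.00]]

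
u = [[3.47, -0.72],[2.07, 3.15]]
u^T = [[3.47, 2.07],[-0.72, 3.15]]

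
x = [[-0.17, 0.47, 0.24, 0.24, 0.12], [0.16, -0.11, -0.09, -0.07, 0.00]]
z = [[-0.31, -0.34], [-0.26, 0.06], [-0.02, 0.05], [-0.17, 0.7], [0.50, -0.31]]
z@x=[[-0.0,-0.11,-0.04,-0.05,-0.04], [0.05,-0.13,-0.07,-0.07,-0.03], [0.01,-0.01,-0.01,-0.01,-0.00], [0.14,-0.16,-0.10,-0.09,-0.02], [-0.13,0.27,0.15,0.14,0.06]]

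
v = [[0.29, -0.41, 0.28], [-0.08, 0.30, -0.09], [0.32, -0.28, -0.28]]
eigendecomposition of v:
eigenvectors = [[-0.33, -0.84, 0.81], [0.08, 0.35, 0.52], [0.94, -0.42, 0.28]]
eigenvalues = [-0.42, 0.6, 0.13]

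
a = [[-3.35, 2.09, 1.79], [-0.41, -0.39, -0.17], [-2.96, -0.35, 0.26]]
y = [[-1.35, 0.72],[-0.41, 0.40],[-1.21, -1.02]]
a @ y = [[1.5, -3.4],[0.92, -0.28],[3.82, -2.54]]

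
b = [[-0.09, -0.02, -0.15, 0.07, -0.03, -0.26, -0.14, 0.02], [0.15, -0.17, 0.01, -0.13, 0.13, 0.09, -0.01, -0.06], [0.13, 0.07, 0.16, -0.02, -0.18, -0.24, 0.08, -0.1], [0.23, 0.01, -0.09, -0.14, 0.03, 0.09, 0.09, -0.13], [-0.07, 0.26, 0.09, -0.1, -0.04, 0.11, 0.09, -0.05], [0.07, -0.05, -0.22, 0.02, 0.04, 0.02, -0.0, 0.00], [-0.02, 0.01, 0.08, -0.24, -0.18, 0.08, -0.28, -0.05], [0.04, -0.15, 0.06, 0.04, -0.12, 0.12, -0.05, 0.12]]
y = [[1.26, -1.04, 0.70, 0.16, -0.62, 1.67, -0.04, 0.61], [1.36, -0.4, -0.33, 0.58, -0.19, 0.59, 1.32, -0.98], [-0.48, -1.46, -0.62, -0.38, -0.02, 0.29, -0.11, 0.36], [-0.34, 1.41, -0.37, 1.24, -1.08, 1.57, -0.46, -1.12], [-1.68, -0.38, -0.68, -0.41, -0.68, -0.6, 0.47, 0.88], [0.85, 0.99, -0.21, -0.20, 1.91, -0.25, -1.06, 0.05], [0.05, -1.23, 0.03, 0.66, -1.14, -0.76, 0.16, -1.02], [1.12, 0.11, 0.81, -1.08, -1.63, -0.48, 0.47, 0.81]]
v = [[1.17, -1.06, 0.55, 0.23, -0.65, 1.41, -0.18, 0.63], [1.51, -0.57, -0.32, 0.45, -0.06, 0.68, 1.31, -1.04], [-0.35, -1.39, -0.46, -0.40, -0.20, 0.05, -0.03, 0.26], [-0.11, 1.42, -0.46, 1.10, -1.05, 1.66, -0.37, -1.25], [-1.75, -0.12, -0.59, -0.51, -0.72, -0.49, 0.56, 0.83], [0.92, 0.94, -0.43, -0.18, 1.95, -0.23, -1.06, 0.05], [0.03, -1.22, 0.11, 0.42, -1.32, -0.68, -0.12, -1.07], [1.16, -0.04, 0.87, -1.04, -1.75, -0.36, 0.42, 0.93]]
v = b + y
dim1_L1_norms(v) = [5.88, 5.94, 3.14, 7.42, 5.57, 5.76, 4.97, 6.57]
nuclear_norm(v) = 17.22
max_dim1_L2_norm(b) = 0.43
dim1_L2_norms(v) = [2.38, 2.48, 1.59, 3.0, 2.33, 2.63, 2.25, 2.72]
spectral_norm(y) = 3.65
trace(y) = 1.52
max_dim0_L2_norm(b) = 0.42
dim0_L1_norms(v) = [7.0, 6.76, 3.79, 4.33, 7.7, 5.56, 4.05, 6.06]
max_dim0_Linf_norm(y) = 1.91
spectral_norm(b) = 0.50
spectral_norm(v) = 3.78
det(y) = 67.15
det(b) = 0.00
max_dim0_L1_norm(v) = 7.7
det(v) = 56.30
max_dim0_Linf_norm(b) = 0.28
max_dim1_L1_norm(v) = 7.42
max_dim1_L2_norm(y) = 2.98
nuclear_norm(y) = 17.23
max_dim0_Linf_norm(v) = 1.95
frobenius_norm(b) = 0.96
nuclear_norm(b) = 2.29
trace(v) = 1.10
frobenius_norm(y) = 6.93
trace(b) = -0.42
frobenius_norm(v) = 6.95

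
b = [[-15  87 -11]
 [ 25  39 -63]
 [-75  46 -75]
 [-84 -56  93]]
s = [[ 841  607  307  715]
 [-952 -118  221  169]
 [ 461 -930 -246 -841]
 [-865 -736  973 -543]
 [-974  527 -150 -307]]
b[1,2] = -63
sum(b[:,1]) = 116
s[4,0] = -974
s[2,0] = 461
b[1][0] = 25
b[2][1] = 46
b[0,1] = 87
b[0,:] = [-15, 87, -11]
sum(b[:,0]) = -149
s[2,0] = 461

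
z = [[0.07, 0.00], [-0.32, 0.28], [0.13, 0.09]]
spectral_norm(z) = 0.43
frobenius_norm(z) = 0.46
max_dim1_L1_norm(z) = 0.6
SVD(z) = [[-0.13, -0.27], [0.99, -0.14], [-0.11, -0.95]] @ diag([0.43069500910929964, 0.1587507767802736]) @ [[-0.79, 0.62], [-0.62, -0.79]]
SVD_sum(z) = [[0.04,-0.03], [-0.33,0.26], [0.04,-0.03]] + [[0.03, 0.03], [0.01, 0.02], [0.09, 0.12]]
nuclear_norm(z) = 0.59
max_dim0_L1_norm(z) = 0.52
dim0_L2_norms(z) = [0.35, 0.29]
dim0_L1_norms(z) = [0.52, 0.37]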